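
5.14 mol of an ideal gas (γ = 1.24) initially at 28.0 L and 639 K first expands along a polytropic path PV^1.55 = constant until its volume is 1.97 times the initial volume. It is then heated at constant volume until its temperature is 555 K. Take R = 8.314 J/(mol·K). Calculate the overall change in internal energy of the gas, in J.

P₁ = nRT₁/V₁ = 5.14×8.314×639/28.0 = 975 kPa.
Step 1 — Polytropic n=1.55: T₂ = T₁(V₁/V₂)^(n−1) = 639×(0.508)^0.55 = 440 K; P₂ = P₁(V₁/V₂)^n = 341 kPa.
W = (P₁V₁−P₂V₂)/(n−1) = (975×28.0−341×55.2)/0.55 = 15500 J.
ΔU = nCvΔT = 5.14×34.6×(440−639) = -35400 J.
Q = ΔU + W = -20000 J.
State after step 1: P = 341 kPa, V = 55.2 L, T = 440 K.
Step 2 — Isochoric: V stays 55.2 L; P/T = const ⇒ T₂ = 555 K, P₂ = 430 kPa.
W = 0 (no volume change).
ΔU = nCvΔT = 5.14×34.6×(555−440) = 20500 J.
Q = ΔU = 20500 J.
Net over both steps: W = 15500 J, Q = 498 J, ΔU = -15000 J.

-15000 J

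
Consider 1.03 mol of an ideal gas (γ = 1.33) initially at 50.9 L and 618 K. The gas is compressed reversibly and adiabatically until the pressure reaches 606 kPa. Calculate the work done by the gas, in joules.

-8800 J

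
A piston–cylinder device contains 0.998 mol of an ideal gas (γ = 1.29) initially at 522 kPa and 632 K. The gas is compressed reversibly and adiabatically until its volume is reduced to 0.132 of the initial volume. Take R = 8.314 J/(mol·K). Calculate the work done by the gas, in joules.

V₁ = nRT₁/P₁ = 0.998×8.314×632/522 = 10.0 L.
Adiabatic: TV^(γ−1) = const ⇒ T₂ = 632×(7.58)^0.290 = 1140 K; PV^γ = const ⇒ P₂ = 7110 kPa.
ΔU = nCvΔT = 0.998×28.7×(1140−632) = 14400 J.
Q = 0 for an adiabatic process, so W = −ΔU = -14400 J.

-14400 J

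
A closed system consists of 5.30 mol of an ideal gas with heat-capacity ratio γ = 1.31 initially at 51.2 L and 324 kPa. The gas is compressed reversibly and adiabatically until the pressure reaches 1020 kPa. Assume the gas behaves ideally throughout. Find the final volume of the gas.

21.3 L

T₁ = P₁V₁/(nR) = 324×51.2/(5.30×8.314) = 376 K.
Adiabatic: T₂/T₁ = (P₂/P₁)^((γ−1)/γ) ⇒ T₂ = 376×(3.15)^0.237 = 494 K; V₂ = 21.3 L.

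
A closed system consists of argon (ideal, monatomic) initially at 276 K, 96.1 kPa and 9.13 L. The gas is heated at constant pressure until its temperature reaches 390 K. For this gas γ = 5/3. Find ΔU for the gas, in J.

544 J

n = P₁V₁/(RT₁) = 96.1×9.13/(8.314×276) = 0.382 mol.
Isobaric: P stays 96.1 kPa; V/T = const ⇒ T₂ = 390 K, V₂ = 12.9 L.
For an ideal gas ΔU = nCvΔT with Cv = (3/2)R = 12.5 J/(mol·K).
ΔU = 0.382×12.5×(390−276) = 544 J.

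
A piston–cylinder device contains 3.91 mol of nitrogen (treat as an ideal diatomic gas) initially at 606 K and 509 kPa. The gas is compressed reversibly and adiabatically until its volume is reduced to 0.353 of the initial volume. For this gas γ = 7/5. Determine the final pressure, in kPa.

2190 kPa

V₁ = nRT₁/P₁ = 3.91×8.314×606/509 = 38.7 L.
Adiabatic: TV^(γ−1) = const ⇒ T₂ = 606×(2.83)^0.400 = 919 K; PV^γ = const ⇒ P₂ = 2190 kPa.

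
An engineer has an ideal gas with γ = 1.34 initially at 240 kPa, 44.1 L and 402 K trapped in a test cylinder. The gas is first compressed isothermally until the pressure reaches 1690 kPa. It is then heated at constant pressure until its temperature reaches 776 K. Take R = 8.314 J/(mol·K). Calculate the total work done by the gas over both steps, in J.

n = P₁V₁/(RT₁) = 240×44.1/(8.314×402) = 3.17 mol.
Step 1 — Isothermal: T stays 402 K; PV = const ⇒ V₂ = 6.26 L, P₂ = 1690 kPa.
ΔU = 0 (ideal gas, T constant).
W = nRT ln(V₂/V₁) = 3.17×8.314×402×ln(0.142) = -20700 J.
Q = ΔU + W = -20700 J.
State after step 1: P = 1690 kPa, V = 6.26 L, T = 402 K.
Step 2 — Isobaric: P stays 1690 kPa; V/T = const ⇒ T₂ = 776 K, V₂ = 12.1 L.
W = PΔV = 1690×(12.1−6.26) kPa·L = 9850 J.
ΔU = nCvΔT = 3.17×24.5×(776−402) = 29000 J.
Q = ΔU + W = nCpΔT = 38800 J.
Net over both steps: W = -10800 J, Q = 18100 J, ΔU = 29000 J.

-10800 J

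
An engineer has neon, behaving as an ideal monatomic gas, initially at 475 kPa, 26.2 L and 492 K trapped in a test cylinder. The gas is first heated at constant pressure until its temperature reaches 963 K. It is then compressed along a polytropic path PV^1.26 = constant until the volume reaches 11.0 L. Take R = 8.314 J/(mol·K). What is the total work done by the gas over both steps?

n = P₁V₁/(RT₁) = 475×26.2/(8.314×492) = 3.04 mol.
Step 1 — Isobaric: P stays 475 kPa; V/T = const ⇒ T₂ = 963 K, V₂ = 51.3 L.
W = PΔV = 475×(51.3−26.2) kPa·L = 11900 J.
ΔU = nCvΔT = 3.04×12.5×(963−492) = 17900 J.
Q = ΔU + W = nCpΔT = 29800 J.
State after step 1: P = 475 kPa, V = 51.3 L, T = 963 K.
Step 2 — Polytropic n=1.26: T₂ = T₁(V₁/V₂)^(n−1) = 963×(4.66)^0.26 = 1440 K; P₂ = P₁(V₁/V₂)^n = 3300 kPa.
W = (P₁V₁−P₂V₂)/(n−1) = (475×51.3−3300×11.0)/0.26 = -46100 J.
ΔU = nCvΔT = 3.04×12.5×(1440−963) = 18000 J.
Q = ΔU + W = -28100 J.
Net over both steps: W = -34200 J, Q = 1660 J, ΔU = 35900 J.

-34200 J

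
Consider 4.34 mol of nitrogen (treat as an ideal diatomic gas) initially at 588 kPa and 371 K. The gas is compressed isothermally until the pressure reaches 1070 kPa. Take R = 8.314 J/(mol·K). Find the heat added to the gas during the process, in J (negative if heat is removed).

-8010 J

V₁ = nRT₁/P₁ = 4.34×8.314×371/588 = 22.8 L.
Isothermal: T stays 371 K; PV = const ⇒ V₂ = 12.5 L, P₂ = 1070 kPa.
ΔU = 0 (ideal gas, T constant).
W = nRT ln(V₂/V₁) = 4.34×8.314×371×ln(0.550) = -8010 J.
Q = ΔU + W = -8010 J.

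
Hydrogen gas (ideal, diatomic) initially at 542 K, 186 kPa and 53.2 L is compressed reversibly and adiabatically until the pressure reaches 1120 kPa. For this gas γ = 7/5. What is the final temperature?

905 K

Adiabatic: T₂/T₁ = (P₂/P₁)^((γ−1)/γ) ⇒ T₂ = 542×(6.02)^0.286 = 905 K; V₂ = 14.8 L.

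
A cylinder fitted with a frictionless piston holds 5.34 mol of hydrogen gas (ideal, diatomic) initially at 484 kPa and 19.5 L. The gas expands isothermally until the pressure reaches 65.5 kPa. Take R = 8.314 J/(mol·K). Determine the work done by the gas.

T₁ = P₁V₁/(nR) = 484×19.5/(5.34×8.314) = 213 K.
Isothermal: T stays 213 K; PV = const ⇒ V₂ = 144 L, P₂ = 65.5 kPa.
W = nRT ln(V₂/V₁) = 5.34×8.314×213×ln(7.39) = 18900 J.

18900 J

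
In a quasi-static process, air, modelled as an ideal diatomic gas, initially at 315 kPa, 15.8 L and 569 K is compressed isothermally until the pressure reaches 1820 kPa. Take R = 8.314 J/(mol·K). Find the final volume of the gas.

2.73 L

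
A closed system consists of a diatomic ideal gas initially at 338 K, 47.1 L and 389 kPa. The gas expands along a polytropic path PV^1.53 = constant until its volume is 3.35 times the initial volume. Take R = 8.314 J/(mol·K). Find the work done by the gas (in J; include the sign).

16400 J

n = P₁V₁/(RT₁) = 389×47.1/(8.314×338) = 6.52 mol.
Polytropic n=1.53: T₂ = T₁(V₁/V₂)^(n−1) = 338×(0.299)^0.53 = 178 K; P₂ = P₁(V₁/V₂)^n = 61.2 kPa.
W = (P₁V₁−P₂V₂)/(n−1) = (389×47.1−61.2×158)/0.53 = 16400 J.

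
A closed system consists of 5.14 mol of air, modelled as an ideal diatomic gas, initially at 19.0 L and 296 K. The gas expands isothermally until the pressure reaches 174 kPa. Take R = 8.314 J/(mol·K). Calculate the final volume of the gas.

P₁ = nRT₁/V₁ = 5.14×8.314×296/19.0 = 666 kPa.
Isothermal: T stays 296 K; PV = const ⇒ V₂ = 72.7 L, P₂ = 174 kPa.

72.7 L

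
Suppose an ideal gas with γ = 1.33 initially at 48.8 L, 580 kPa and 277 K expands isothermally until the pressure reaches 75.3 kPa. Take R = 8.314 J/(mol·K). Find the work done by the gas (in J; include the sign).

57800 J

n = P₁V₁/(RT₁) = 580×48.8/(8.314×277) = 12.3 mol.
Isothermal: T stays 277 K; PV = const ⇒ V₂ = 376 L, P₂ = 75.3 kPa.
W = nRT ln(V₂/V₁) = 12.3×8.314×277×ln(7.70) = 57800 J.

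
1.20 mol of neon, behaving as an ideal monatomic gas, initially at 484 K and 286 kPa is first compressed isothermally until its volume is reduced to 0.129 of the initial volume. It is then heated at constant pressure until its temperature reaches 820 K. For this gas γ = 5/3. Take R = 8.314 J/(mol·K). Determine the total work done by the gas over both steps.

-6540 J

V₁ = nRT₁/P₁ = 1.20×8.314×484/286 = 16.9 L.
Step 1 — Isothermal: T stays 484 K; PV = const ⇒ V₂ = 2.18 L, P₂ = 2220 kPa.
ΔU = 0 (ideal gas, T constant).
W = nRT ln(V₂/V₁) = 1.20×8.314×484×ln(0.129) = -9890 J.
Q = ΔU + W = -9890 J.
State after step 1: P = 2220 kPa, V = 2.18 L, T = 484 K.
Step 2 — Isobaric: P stays 2220 kPa; V/T = const ⇒ T₂ = 820 K, V₂ = 3.69 L.
W = PΔV = 2220×(3.69−2.18) kPa·L = 3350 J.
ΔU = nCvΔT = 1.20×12.5×(820−484) = 5030 J.
Q = ΔU + W = nCpΔT = 8380 J.
Net over both steps: W = -6540 J, Q = -1510 J, ΔU = 5030 J.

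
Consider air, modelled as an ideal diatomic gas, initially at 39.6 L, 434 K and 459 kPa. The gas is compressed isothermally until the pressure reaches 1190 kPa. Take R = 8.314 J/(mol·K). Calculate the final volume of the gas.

Isothermal: T stays 434 K; PV = const ⇒ V₂ = 15.3 L, P₂ = 1190 kPa.

15.3 L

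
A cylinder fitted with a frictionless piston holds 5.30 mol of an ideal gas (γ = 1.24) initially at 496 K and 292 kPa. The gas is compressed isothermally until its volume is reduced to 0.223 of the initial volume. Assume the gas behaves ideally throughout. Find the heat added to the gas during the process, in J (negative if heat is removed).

V₁ = nRT₁/P₁ = 5.30×8.314×496/292 = 74.8 L.
Isothermal: T stays 496 K; PV = const ⇒ V₂ = 16.7 L, P₂ = 1310 kPa.
ΔU = 0 (ideal gas, T constant).
W = nRT ln(V₂/V₁) = 5.30×8.314×496×ln(0.223) = -32800 J.
Q = ΔU + W = -32800 J.

-32800 J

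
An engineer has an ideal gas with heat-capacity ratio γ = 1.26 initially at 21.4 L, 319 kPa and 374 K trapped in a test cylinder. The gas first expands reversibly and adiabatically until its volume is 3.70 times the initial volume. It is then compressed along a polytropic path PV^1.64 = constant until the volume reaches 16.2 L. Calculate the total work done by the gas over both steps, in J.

n = P₁V₁/(RT₁) = 319×21.4/(8.314×374) = 2.20 mol.
Step 1 — Adiabatic: TV^(γ−1) = const ⇒ T₂ = 374×(0.270)^0.260 = 266 K; PV^γ = const ⇒ P₂ = 61.4 kPa.
ΔU = nCvΔT = 2.20×32.0×(266−374) = -7570 J.
Q = 0 for an adiabatic process, so W = −ΔU = 7570 J.
State after step 1: P = 61.4 kPa, V = 79.2 L, T = 266 K.
Step 2 — Polytropic n=1.64: T₂ = T₁(V₁/V₂)^(n−1) = 266×(4.89)^0.64 = 735 K; P₂ = P₁(V₁/V₂)^n = 828 kPa.
W = (P₁V₁−P₂V₂)/(n−1) = (61.4×79.2−828×16.2)/0.64 = -13400 J.
ΔU = nCvΔT = 2.20×32.0×(735−266) = 32900 J.
Q = ΔU + W = 19500 J.
Net over both steps: W = -5790 J, Q = 19500 J, ΔU = 25300 J.

-5790 J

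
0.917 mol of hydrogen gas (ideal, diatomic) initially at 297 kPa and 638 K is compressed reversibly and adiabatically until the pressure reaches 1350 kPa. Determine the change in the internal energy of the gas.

6580 J

V₁ = nRT₁/P₁ = 0.917×8.314×638/297 = 16.4 L.
Adiabatic: T₂/T₁ = (P₂/P₁)^((γ−1)/γ) ⇒ T₂ = 638×(4.55)^0.286 = 983 K; V₂ = 5.55 L.
For an ideal gas ΔU = nCvΔT with Cv = (5/2)R = 20.8 J/(mol·K).
ΔU = 0.917×20.8×(983−638) = 6580 J.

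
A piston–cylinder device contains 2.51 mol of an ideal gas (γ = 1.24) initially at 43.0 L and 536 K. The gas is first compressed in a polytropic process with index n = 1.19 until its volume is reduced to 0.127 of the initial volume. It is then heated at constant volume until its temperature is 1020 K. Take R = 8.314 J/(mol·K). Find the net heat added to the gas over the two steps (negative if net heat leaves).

13800 J

P₁ = nRT₁/V₁ = 2.51×8.314×536/43.0 = 260 kPa.
Step 1 — Polytropic n=1.19: T₂ = T₁(V₁/V₂)^(n−1) = 536×(7.87)^0.19 = 793 K; P₂ = P₁(V₁/V₂)^n = 3030 kPa.
W = (P₁V₁−P₂V₂)/(n−1) = (260×43.0−3030×5.46)/0.19 = -28300 J.
ΔU = nCvΔT = 2.51×34.6×(793−536) = 22400 J.
Q = ΔU + W = -5890 J.
State after step 1: P = 3030 kPa, V = 5.46 L, T = 793 K.
Step 2 — Isochoric: V stays 5.46 L; P/T = const ⇒ T₂ = 1020 K, P₂ = 3900 kPa.
W = 0 (no volume change).
ΔU = nCvΔT = 2.51×34.6×(1020−793) = 19700 J.
Q = ΔU = 19700 J.
Net over both steps: W = -28300 J, Q = 13800 J, ΔU = 42100 J.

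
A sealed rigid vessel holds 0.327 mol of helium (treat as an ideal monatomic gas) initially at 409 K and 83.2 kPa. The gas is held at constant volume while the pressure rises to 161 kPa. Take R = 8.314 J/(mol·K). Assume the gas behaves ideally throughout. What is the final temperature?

V₁ = nRT₁/P₁ = 0.327×8.314×409/83.2 = 13.4 L.
Isochoric: V stays 13.4 L; P/T = const ⇒ T₂ = 791 K, P₂ = 161 kPa.

791 K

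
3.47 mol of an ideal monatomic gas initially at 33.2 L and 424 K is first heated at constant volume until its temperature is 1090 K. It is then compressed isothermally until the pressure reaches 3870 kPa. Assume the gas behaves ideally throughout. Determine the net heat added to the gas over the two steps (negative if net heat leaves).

P₁ = nRT₁/V₁ = 3.47×8.314×424/33.2 = 368 kPa.
Step 1 — Isochoric: V stays 33.2 L; P/T = const ⇒ T₂ = 1090 K, P₂ = 947 kPa.
W = 0 (no volume change).
ΔU = nCvΔT = 3.47×12.5×(1090−424) = 28800 J.
Q = ΔU = 28800 J.
State after step 1: P = 947 kPa, V = 33.2 L, T = 1090 K.
Step 2 — Isothermal: T stays 1090 K; PV = const ⇒ V₂ = 8.13 L, P₂ = 3870 kPa.
ΔU = 0 (ideal gas, T constant).
W = nRT ln(V₂/V₁) = 3.47×8.314×1090×ln(0.245) = -44300 J.
Q = ΔU + W = -44300 J.
Net over both steps: W = -44300 J, Q = -15400 J, ΔU = 28800 J.

-15400 J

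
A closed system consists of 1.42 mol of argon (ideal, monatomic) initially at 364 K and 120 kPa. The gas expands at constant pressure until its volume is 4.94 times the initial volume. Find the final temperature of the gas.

1800 K

V₁ = nRT₁/P₁ = 1.42×8.314×364/120 = 35.8 L.
Isobaric: P stays 120 kPa; V/T = const ⇒ T₂ = 1800 K, V₂ = 177 L.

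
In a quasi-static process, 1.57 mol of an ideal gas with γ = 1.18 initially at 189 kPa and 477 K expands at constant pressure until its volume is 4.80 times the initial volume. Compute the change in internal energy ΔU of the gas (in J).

131000 J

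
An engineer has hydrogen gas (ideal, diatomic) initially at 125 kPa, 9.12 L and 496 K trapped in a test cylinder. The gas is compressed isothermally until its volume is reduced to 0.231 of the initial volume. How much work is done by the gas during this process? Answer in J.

-1670 J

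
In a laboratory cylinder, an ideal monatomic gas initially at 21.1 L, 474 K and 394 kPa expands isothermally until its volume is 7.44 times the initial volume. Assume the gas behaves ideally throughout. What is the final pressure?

Isothermal: T stays 474 K; PV = const ⇒ V₂ = 157 L, P₂ = 53.0 kPa.

53.0 kPa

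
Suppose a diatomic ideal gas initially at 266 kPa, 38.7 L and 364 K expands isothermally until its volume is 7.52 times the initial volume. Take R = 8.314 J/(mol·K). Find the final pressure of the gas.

Isothermal: T stays 364 K; PV = const ⇒ V₂ = 291 L, P₂ = 35.4 kPa.

35.4 kPa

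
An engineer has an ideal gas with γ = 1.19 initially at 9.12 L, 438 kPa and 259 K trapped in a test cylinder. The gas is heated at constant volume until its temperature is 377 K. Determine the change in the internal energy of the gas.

9580 J

n = P₁V₁/(RT₁) = 438×9.12/(8.314×259) = 1.86 mol.
Isochoric: V stays 9.12 L; P/T = const ⇒ T₂ = 377 K, P₂ = 638 kPa.
For an ideal gas ΔU = nCvΔT with Cv = R/(γ−1) = 43.8 J/(mol·K).
ΔU = 1.86×43.8×(377−259) = 9580 J.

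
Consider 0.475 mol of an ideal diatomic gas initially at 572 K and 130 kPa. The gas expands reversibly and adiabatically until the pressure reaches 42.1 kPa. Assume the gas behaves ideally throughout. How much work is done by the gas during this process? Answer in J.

1560 J

V₁ = nRT₁/P₁ = 0.475×8.314×572/130 = 17.4 L.
Adiabatic: T₂/T₁ = (P₂/P₁)^((γ−1)/γ) ⇒ T₂ = 572×(0.324)^0.286 = 414 K; V₂ = 38.9 L.
ΔU = nCvΔT = 0.475×20.8×(414−572) = -1560 J.
Q = 0 for an adiabatic process, so W = −ΔU = 1560 J.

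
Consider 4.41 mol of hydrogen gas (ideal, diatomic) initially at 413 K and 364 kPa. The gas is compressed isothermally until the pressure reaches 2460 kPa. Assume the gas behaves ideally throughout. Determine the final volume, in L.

V₁ = nRT₁/P₁ = 4.41×8.314×413/364 = 41.6 L.
Isothermal: T stays 413 K; PV = const ⇒ V₂ = 6.16 L, P₂ = 2460 kPa.

6.16 L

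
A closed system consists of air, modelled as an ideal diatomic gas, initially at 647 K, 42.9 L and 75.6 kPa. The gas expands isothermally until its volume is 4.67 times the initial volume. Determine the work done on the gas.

n = P₁V₁/(RT₁) = 75.6×42.9/(8.314×647) = 0.603 mol.
Isothermal: T stays 647 K; PV = const ⇒ V₂ = 200 L, P₂ = 16.2 kPa.
W = nRT ln(V₂/V₁) = 0.603×8.314×647×ln(4.67) = 5000 J.
Work done on the gas = −W_by = -5000 J.

-5000 J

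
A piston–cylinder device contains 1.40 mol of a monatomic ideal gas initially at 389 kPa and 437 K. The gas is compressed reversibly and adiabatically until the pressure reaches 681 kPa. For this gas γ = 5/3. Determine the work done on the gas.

V₁ = nRT₁/P₁ = 1.40×8.314×437/389 = 13.1 L.
Adiabatic: T₂/T₁ = (P₂/P₁)^((γ−1)/γ) ⇒ T₂ = 437×(1.75)^0.400 = 547 K; V₂ = 9.34 L.
ΔU = nCvΔT = 1.40×12.5×(547−437) = 1920 J.
Q = 0 for an adiabatic process, so W = −ΔU = -1920 J.
Work done on the gas = −W_by = 1920 J.

1920 J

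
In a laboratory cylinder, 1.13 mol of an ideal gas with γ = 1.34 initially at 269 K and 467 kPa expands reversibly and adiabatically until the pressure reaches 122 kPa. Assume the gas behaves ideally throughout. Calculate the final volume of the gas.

14.7 L

V₁ = nRT₁/P₁ = 1.13×8.314×269/467 = 5.41 L.
Adiabatic: T₂/T₁ = (P₂/P₁)^((γ−1)/γ) ⇒ T₂ = 269×(0.261)^0.254 = 191 K; V₂ = 14.7 L.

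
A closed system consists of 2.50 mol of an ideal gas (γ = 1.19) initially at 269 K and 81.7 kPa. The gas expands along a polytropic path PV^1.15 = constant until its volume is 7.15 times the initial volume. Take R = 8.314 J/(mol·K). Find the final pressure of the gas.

V₁ = nRT₁/P₁ = 2.50×8.314×269/81.7 = 68.4 L.
Polytropic n=1.15: T₂ = T₁(V₁/V₂)^(n−1) = 269×(0.140)^0.15 = 200 K; P₂ = P₁(V₁/V₂)^n = 8.51 kPa.

8.51 kPa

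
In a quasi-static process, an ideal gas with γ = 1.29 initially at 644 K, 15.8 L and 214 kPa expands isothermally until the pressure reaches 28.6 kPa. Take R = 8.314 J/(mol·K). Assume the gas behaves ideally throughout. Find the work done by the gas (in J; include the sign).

n = P₁V₁/(RT₁) = 214×15.8/(8.314×644) = 0.632 mol.
Isothermal: T stays 644 K; PV = const ⇒ V₂ = 118 L, P₂ = 28.6 kPa.
W = nRT ln(V₂/V₁) = 0.632×8.314×644×ln(7.48) = 6800 J.

6800 J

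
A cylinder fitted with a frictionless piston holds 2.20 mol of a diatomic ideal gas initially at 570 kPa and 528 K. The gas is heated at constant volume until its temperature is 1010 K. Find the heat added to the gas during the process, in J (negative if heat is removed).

V₁ = nRT₁/P₁ = 2.20×8.314×528/570 = 16.9 L.
Isochoric: V stays 16.9 L; P/T = const ⇒ T₂ = 1010 K, P₂ = 1090 kPa.
W = 0 (no volume change).
ΔU = nCvΔT = 2.20×20.8×(1010−528) = 22000 J.
Q = ΔU = 22000 J.

22000 J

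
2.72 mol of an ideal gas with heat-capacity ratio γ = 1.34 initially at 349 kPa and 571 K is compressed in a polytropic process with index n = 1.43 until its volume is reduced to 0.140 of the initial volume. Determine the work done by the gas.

-39900 J

V₁ = nRT₁/P₁ = 2.72×8.314×571/349 = 37.0 L.
Polytropic n=1.43: T₂ = T₁(V₁/V₂)^(n−1) = 571×(7.14)^0.43 = 1330 K; P₂ = P₁(V₁/V₂)^n = 5810 kPa.
W = (P₁V₁−P₂V₂)/(n−1) = (349×37.0−5810×5.18)/0.43 = -39900 J.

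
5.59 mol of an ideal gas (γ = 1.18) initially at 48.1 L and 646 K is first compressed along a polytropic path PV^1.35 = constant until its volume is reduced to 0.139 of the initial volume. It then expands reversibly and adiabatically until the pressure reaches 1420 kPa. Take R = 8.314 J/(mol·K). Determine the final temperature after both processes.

973 K

P₁ = nRT₁/V₁ = 5.59×8.314×646/48.1 = 624 kPa.
Step 1 — Polytropic n=1.35: T₂ = T₁(V₁/V₂)^(n−1) = 646×(7.19)^0.35 = 1290 K; P₂ = P₁(V₁/V₂)^n = 8960 kPa.
W = (P₁V₁−P₂V₂)/(n−1) = (624×48.1−8960×6.69)/0.35 = -85400 J.
ΔU = nCvΔT = 5.59×46.2×(1290−646) = 166000 J.
Q = ΔU + W = 80600 J.
State after step 1: P = 8960 kPa, V = 6.69 L, T = 1290 K.
Step 2 — Adiabatic: T₂/T₁ = (P₂/P₁)^((γ−1)/γ) ⇒ T₂ = 1290×(0.159)^0.153 = 973 K; V₂ = 31.8 L.
ΔU = nCvΔT = 5.59×46.2×(973−1290) = -81500 J.
Q = 0 for an adiabatic process, so W = −ΔU = 81500 J.
Net over both steps: W = -3840 J, Q = 80600 J, ΔU = 84500 J.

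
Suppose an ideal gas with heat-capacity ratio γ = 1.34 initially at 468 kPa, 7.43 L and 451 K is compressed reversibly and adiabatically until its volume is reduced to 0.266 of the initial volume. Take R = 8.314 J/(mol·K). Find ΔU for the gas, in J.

n = P₁V₁/(RT₁) = 468×7.43/(8.314×451) = 0.927 mol.
Adiabatic: TV^(γ−1) = const ⇒ T₂ = 451×(3.76)^0.340 = 707 K; PV^γ = const ⇒ P₂ = 2760 kPa.
For an ideal gas ΔU = nCvΔT with Cv = R/(γ−1) = 24.5 J/(mol·K).
ΔU = 0.927×24.5×(707−451) = 5820 J.

5820 J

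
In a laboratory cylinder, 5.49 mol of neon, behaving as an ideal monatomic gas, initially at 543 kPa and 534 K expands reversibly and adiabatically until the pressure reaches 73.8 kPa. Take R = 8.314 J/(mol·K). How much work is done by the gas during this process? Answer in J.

V₁ = nRT₁/P₁ = 5.49×8.314×534/543 = 44.9 L.
Adiabatic: T₂/T₁ = (P₂/P₁)^((γ−1)/γ) ⇒ T₂ = 534×(0.136)^0.400 = 240 K; V₂ = 149 L.
ΔU = nCvΔT = 5.49×12.5×(240−534) = -20100 J.
Q = 0 for an adiabatic process, so W = −ΔU = 20100 J.

20100 J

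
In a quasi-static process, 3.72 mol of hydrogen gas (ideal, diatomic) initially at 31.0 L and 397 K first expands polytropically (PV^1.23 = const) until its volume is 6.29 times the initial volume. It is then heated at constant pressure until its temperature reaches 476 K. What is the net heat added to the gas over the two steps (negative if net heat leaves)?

P₁ = nRT₁/V₁ = 3.72×8.314×397/31.0 = 396 kPa.
Step 1 — Polytropic n=1.23: T₂ = T₁(V₁/V₂)^(n−1) = 397×(0.159)^0.23 = 260 K; P₂ = P₁(V₁/V₂)^n = 41.3 kPa.
W = (P₁V₁−P₂V₂)/(n−1) = (396×31.0−41.3×195)/0.23 = 18400 J.
ΔU = nCvΔT = 3.72×20.8×(260−397) = -10600 J.
Q = ΔU + W = 7830 J.
State after step 1: P = 41.3 kPa, V = 195 L, T = 260 K.
Step 2 — Isobaric: P stays 41.3 kPa; V/T = const ⇒ T₂ = 476 K, V₂ = 357 L.
W = PΔV = 41.3×(357−195) kPa·L = 6680 J.
ΔU = nCvΔT = 3.72×20.8×(476−260) = 16700 J.
Q = ΔU + W = nCpΔT = 23400 J.
Net over both steps: W = 25100 J, Q = 31200 J, ΔU = 6110 J.

31200 J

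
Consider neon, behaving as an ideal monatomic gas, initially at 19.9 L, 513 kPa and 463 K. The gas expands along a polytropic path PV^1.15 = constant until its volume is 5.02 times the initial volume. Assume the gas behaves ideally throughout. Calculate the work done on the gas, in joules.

-14600 J

n = P₁V₁/(RT₁) = 513×19.9/(8.314×463) = 2.65 mol.
Polytropic n=1.15: T₂ = T₁(V₁/V₂)^(n−1) = 463×(0.199)^0.15 = 363 K; P₂ = P₁(V₁/V₂)^n = 80.2 kPa.
W = (P₁V₁−P₂V₂)/(n−1) = (513×19.9−80.2×99.9)/0.15 = 14600 J.
Work done on the gas = −W_by = -14600 J.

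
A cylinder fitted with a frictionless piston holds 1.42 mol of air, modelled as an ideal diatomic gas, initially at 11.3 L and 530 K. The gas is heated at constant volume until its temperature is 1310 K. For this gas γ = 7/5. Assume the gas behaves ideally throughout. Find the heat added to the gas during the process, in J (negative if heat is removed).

23000 J

P₁ = nRT₁/V₁ = 1.42×8.314×530/11.3 = 554 kPa.
Isochoric: V stays 11.3 L; P/T = const ⇒ T₂ = 1310 K, P₂ = 1370 kPa.
W = 0 (no volume change).
ΔU = nCvΔT = 1.42×20.8×(1310−530) = 23000 J.
Q = ΔU = 23000 J.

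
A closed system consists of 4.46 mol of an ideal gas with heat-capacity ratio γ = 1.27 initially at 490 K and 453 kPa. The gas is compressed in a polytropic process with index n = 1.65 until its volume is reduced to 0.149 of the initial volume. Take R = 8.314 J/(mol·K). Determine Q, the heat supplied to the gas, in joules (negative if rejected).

V₁ = nRT₁/P₁ = 4.46×8.314×490/453 = 40.1 L.
Polytropic n=1.65: T₂ = T₁(V₁/V₂)^(n−1) = 490×(6.71)^0.65 = 1690 K; P₂ = P₁(V₁/V₂)^n = 10500 kPa.
W = (P₁V₁−P₂V₂)/(n−1) = (453×40.1−10500×5.98)/0.65 = -68400 J.
ΔU = nCvΔT = 4.46×30.8×(1690−490) = 165000 J.
Q = ΔU + W = 96300 J.

96300 J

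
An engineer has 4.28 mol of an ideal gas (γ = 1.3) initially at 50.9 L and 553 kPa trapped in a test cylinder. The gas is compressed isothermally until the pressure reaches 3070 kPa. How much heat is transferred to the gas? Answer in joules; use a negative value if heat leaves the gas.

-48200 J

T₁ = P₁V₁/(nR) = 553×50.9/(4.28×8.314) = 791 K.
Isothermal: T stays 791 K; PV = const ⇒ V₂ = 9.17 L, P₂ = 3070 kPa.
ΔU = 0 (ideal gas, T constant).
W = nRT ln(V₂/V₁) = 4.28×8.314×791×ln(0.180) = -48200 J.
Q = ΔU + W = -48200 J.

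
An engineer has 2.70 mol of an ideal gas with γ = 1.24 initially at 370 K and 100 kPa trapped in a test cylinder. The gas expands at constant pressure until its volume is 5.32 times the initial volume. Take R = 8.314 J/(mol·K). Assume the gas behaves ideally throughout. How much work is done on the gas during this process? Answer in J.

V₁ = nRT₁/P₁ = 2.70×8.314×370/100 = 83.1 L.
Isobaric: P stays 100 kPa; V/T = const ⇒ T₂ = 1970 K, V₂ = 442 L.
W = PΔV = 100×(442−83.1) kPa·L = 35900 J.
Work done on the gas = −W_by = -35900 J.

-35900 J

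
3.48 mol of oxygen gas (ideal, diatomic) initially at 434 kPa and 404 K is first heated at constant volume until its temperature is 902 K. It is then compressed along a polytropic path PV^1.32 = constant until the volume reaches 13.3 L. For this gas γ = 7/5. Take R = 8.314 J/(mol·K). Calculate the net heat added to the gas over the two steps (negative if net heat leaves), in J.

31900 J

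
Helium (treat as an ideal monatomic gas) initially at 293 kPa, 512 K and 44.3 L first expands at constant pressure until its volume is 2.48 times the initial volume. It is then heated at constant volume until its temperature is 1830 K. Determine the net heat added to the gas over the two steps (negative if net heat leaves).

n = P₁V₁/(RT₁) = 293×44.3/(8.314×512) = 3.05 mol.
Step 1 — Isobaric: P stays 293 kPa; V/T = const ⇒ T₂ = 1270 K, V₂ = 110 L.
W = PΔV = 293×(110−44.3) kPa·L = 19200 J.
ΔU = nCvΔT = 3.05×12.5×(1270−512) = 28800 J.
Q = ΔU + W = nCpΔT = 48000 J.
State after step 1: P = 293 kPa, V = 110 L, T = 1270 K.
Step 2 — Isochoric: V stays 110 L; P/T = const ⇒ T₂ = 1830 K, P₂ = 422 kPa.
W = 0 (no volume change).
ΔU = nCvΔT = 3.05×12.5×(1830−1270) = 21300 J.
Q = ΔU = 21300 J.
Net over both steps: W = 19200 J, Q = 69300 J, ΔU = 50100 J.

69300 J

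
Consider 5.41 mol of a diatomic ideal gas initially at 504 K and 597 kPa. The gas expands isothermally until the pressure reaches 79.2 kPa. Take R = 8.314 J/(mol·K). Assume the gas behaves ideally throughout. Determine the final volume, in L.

286 L

V₁ = nRT₁/P₁ = 5.41×8.314×504/597 = 38.0 L.
Isothermal: T stays 504 K; PV = const ⇒ V₂ = 286 L, P₂ = 79.2 kPa.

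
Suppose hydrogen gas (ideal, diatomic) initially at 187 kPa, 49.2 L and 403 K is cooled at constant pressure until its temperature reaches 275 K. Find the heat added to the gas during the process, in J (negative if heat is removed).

-10200 J

n = P₁V₁/(RT₁) = 187×49.2/(8.314×403) = 2.75 mol.
Isobaric: P stays 187 kPa; V/T = const ⇒ T₂ = 275 K, V₂ = 33.6 L.
W = PΔV = 187×(33.6−49.2) kPa·L = -2920 J.
ΔU = nCvΔT = 2.75×20.8×(275−403) = -7310 J.
Q = ΔU + W = nCpΔT = -10200 J.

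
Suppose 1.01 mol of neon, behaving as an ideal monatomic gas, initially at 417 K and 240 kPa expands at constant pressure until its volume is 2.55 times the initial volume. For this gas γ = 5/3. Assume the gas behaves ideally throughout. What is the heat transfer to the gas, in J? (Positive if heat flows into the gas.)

V₁ = nRT₁/P₁ = 1.01×8.314×417/240 = 14.6 L.
Isobaric: P stays 240 kPa; V/T = const ⇒ T₂ = 1060 K, V₂ = 37.2 L.
W = PΔV = 240×(37.2−14.6) kPa·L = 5430 J.
ΔU = nCvΔT = 1.01×12.5×(1060−417) = 8140 J.
Q = ΔU + W = nCpΔT = 13600 J.

13600 J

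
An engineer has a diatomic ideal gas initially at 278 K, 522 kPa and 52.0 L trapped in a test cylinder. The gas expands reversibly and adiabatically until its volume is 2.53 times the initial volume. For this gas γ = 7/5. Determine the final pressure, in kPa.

142 kPa

Adiabatic: TV^(γ−1) = const ⇒ T₂ = 278×(0.395)^0.400 = 192 K; PV^γ = const ⇒ P₂ = 142 kPa.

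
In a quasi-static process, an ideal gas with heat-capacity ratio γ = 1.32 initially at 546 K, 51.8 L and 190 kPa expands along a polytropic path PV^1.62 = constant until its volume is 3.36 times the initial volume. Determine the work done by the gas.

n = P₁V₁/(RT₁) = 190×51.8/(8.314×546) = 2.17 mol.
Polytropic n=1.62: T₂ = T₁(V₁/V₂)^(n−1) = 546×(0.298)^0.62 = 258 K; P₂ = P₁(V₁/V₂)^n = 26.7 kPa.
W = (P₁V₁−P₂V₂)/(n−1) = (190×51.8−26.7×174)/0.62 = 8390 J.

8390 J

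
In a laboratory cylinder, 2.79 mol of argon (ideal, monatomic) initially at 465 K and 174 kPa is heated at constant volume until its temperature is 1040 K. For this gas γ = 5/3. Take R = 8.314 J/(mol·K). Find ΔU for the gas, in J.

V₁ = nRT₁/P₁ = 2.79×8.314×465/174 = 62.0 L.
Isochoric: V stays 62.0 L; P/T = const ⇒ T₂ = 1040 K, P₂ = 389 kPa.
For an ideal gas ΔU = nCvΔT with Cv = (3/2)R = 12.5 J/(mol·K).
ΔU = 2.79×12.5×(1040−465) = 20000 J.

20000 J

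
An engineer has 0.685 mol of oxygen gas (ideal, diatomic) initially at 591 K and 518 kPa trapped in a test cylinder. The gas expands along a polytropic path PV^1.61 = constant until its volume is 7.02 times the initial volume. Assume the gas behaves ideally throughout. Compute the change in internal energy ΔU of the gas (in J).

V₁ = nRT₁/P₁ = 0.685×8.314×591/518 = 6.50 L.
Polytropic n=1.61: T₂ = T₁(V₁/V₂)^(n−1) = 591×(0.142)^0.61 = 180 K; P₂ = P₁(V₁/V₂)^n = 22.5 kPa.
For an ideal gas ΔU = nCvΔT with Cv = (5/2)R = 20.8 J/(mol·K).
ΔU = 0.685×20.8×(180−591) = -5850 J.

-5850 J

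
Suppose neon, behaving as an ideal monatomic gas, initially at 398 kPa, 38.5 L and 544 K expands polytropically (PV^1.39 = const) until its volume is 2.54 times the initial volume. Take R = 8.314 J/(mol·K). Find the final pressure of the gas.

109 kPa

Polytropic n=1.39: T₂ = T₁(V₁/V₂)^(n−1) = 544×(0.394)^0.39 = 378 K; P₂ = P₁(V₁/V₂)^n = 109 kPa.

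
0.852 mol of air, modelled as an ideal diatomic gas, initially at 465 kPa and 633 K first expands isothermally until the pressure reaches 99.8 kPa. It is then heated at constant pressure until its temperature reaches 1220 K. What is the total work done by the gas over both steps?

V₁ = nRT₁/P₁ = 0.852×8.314×633/465 = 9.64 L.
Step 1 — Isothermal: T stays 633 K; PV = const ⇒ V₂ = 44.9 L, P₂ = 99.8 kPa.
ΔU = 0 (ideal gas, T constant).
W = nRT ln(V₂/V₁) = 0.852×8.314×633×ln(4.66) = 6900 J.
Q = ΔU + W = 6900 J.
State after step 1: P = 99.8 kPa, V = 44.9 L, T = 633 K.
Step 2 — Isobaric: P stays 99.8 kPa; V/T = const ⇒ T₂ = 1220 K, V₂ = 86.6 L.
W = PΔV = 99.8×(86.6−44.9) kPa·L = 4160 J.
ΔU = nCvΔT = 0.852×20.8×(1220−633) = 10400 J.
Q = ΔU + W = nCpΔT = 14600 J.
Net over both steps: W = 11100 J, Q = 21500 J, ΔU = 10400 J.

11100 J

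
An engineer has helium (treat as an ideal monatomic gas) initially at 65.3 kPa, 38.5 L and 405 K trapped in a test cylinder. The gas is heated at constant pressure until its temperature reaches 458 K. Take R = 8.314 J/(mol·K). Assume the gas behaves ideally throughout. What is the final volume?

43.5 L

Isobaric: P stays 65.3 kPa; V/T = const ⇒ T₂ = 458 K, V₂ = 43.5 L.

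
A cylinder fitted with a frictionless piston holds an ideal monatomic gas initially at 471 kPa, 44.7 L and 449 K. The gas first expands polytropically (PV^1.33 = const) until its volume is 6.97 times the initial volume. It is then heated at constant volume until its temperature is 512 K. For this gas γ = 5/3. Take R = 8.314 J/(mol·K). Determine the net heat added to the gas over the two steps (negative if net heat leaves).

34600 J

n = P₁V₁/(RT₁) = 471×44.7/(8.314×449) = 5.64 mol.
Step 1 — Polytropic n=1.33: T₂ = T₁(V₁/V₂)^(n−1) = 449×(0.143)^0.33 = 237 K; P₂ = P₁(V₁/V₂)^n = 35.6 kPa.
W = (P₁V₁−P₂V₂)/(n−1) = (471×44.7−35.6×312)/0.33 = 30200 J.
ΔU = nCvΔT = 5.64×12.5×(237−449) = -14900 J.
Q = ΔU + W = 15200 J.
State after step 1: P = 35.6 kPa, V = 312 L, T = 237 K.
Step 2 — Isochoric: V stays 312 L; P/T = const ⇒ T₂ = 512 K, P₂ = 77.1 kPa.
W = 0 (no volume change).
ΔU = nCvΔT = 5.64×12.5×(512−237) = 19400 J.
Q = ΔU = 19400 J.
Net over both steps: W = 30200 J, Q = 34600 J, ΔU = 4430 J.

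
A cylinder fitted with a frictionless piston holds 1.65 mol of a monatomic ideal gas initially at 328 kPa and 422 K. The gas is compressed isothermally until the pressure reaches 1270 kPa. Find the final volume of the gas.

4.56 L

V₁ = nRT₁/P₁ = 1.65×8.314×422/328 = 17.6 L.
Isothermal: T stays 422 K; PV = const ⇒ V₂ = 4.56 L, P₂ = 1270 kPa.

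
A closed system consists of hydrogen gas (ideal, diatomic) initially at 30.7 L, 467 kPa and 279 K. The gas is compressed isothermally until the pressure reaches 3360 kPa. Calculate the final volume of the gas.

Isothermal: T stays 279 K; PV = const ⇒ V₂ = 4.27 L, P₂ = 3360 kPa.

4.27 L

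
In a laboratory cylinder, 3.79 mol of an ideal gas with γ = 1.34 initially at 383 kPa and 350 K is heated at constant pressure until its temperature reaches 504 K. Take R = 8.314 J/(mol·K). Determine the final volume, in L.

V₁ = nRT₁/P₁ = 3.79×8.314×350/383 = 28.8 L.
Isobaric: P stays 383 kPa; V/T = const ⇒ T₂ = 504 K, V₂ = 41.5 L.

41.5 L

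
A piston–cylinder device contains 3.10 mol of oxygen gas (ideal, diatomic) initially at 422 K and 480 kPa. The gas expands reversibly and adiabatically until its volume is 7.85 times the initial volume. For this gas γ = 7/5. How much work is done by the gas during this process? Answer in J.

V₁ = nRT₁/P₁ = 3.10×8.314×422/480 = 22.7 L.
Adiabatic: TV^(γ−1) = const ⇒ T₂ = 422×(0.127)^0.400 = 185 K; PV^γ = const ⇒ P₂ = 26.8 kPa.
ΔU = nCvΔT = 3.10×20.8×(185−422) = -15300 J.
Q = 0 for an adiabatic process, so W = −ΔU = 15300 J.

15300 J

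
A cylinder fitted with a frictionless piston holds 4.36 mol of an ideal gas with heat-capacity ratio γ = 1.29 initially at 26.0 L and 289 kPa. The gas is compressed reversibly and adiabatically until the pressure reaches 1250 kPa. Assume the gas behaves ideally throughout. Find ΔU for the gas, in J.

10100 J

T₁ = P₁V₁/(nR) = 289×26.0/(4.36×8.314) = 207 K.
Adiabatic: T₂/T₁ = (P₂/P₁)^((γ−1)/γ) ⇒ T₂ = 207×(4.33)^0.225 = 288 K; V₂ = 8.35 L.
For an ideal gas ΔU = nCvΔT with Cv = R/(γ−1) = 28.7 J/(mol·K).
ΔU = 4.36×28.7×(288−207) = 10100 J.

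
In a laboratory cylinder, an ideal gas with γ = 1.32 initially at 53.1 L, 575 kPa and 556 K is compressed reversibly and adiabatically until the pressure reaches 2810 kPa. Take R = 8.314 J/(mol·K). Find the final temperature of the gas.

Adiabatic: T₂/T₁ = (P₂/P₁)^((γ−1)/γ) ⇒ T₂ = 556×(4.89)^0.242 = 817 K; V₂ = 16.0 L.

817 K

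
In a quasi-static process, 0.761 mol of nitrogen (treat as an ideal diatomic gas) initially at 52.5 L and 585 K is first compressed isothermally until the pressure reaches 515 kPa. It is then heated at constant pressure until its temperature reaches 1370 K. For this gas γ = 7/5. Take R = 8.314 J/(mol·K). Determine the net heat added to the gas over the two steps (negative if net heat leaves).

10000 J

P₁ = nRT₁/V₁ = 0.761×8.314×585/52.5 = 70.5 kPa.
Step 1 — Isothermal: T stays 585 K; PV = const ⇒ V₂ = 7.19 L, P₂ = 515 kPa.
ΔU = 0 (ideal gas, T constant).
W = nRT ln(V₂/V₁) = 0.761×8.314×585×ln(0.137) = -7360 J.
Q = ΔU + W = -7360 J.
State after step 1: P = 515 kPa, V = 7.19 L, T = 585 K.
Step 2 — Isobaric: P stays 515 kPa; V/T = const ⇒ T₂ = 1370 K, V₂ = 16.8 L.
W = PΔV = 515×(16.8−7.19) kPa·L = 4970 J.
ΔU = nCvΔT = 0.761×20.8×(1370−585) = 12400 J.
Q = ΔU + W = nCpΔT = 17400 J.
Net over both steps: W = -2390 J, Q = 10000 J, ΔU = 12400 J.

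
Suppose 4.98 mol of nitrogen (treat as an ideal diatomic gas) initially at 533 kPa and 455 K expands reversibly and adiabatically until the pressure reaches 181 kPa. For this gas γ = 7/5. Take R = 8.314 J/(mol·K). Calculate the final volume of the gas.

76.4 L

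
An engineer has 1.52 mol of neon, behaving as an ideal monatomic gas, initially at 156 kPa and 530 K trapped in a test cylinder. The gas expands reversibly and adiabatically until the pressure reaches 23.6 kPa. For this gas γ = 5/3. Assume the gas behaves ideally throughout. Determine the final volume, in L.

V₁ = nRT₁/P₁ = 1.52×8.314×530/156 = 42.9 L.
Adiabatic: T₂/T₁ = (P₂/P₁)^((γ−1)/γ) ⇒ T₂ = 530×(0.151)^0.400 = 249 K; V₂ = 133 L.

133 L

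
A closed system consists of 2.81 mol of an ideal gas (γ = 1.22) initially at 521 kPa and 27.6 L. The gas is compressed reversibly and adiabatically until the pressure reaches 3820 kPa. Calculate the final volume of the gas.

5.39 L

T₁ = P₁V₁/(nR) = 521×27.6/(2.81×8.314) = 616 K.
Adiabatic: T₂/T₁ = (P₂/P₁)^((γ−1)/γ) ⇒ T₂ = 616×(7.33)^0.180 = 882 K; V₂ = 5.39 L.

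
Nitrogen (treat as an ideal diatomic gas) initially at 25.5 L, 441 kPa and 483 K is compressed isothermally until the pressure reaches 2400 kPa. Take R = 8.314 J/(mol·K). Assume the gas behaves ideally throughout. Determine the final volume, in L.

4.69 L

Isothermal: T stays 483 K; PV = const ⇒ V₂ = 4.69 L, P₂ = 2400 kPa.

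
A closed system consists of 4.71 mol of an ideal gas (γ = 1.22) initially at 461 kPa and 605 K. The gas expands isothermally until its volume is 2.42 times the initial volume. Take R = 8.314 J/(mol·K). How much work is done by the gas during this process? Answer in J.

20900 J

V₁ = nRT₁/P₁ = 4.71×8.314×605/461 = 51.4 L.
Isothermal: T stays 605 K; PV = const ⇒ V₂ = 124 L, P₂ = 190 kPa.
W = nRT ln(V₂/V₁) = 4.71×8.314×605×ln(2.42) = 20900 J.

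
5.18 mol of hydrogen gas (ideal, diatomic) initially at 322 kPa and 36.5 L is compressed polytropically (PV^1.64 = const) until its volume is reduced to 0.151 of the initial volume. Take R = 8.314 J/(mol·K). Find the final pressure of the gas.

T₁ = P₁V₁/(nR) = 322×36.5/(5.18×8.314) = 273 K.
Polytropic n=1.64: T₂ = T₁(V₁/V₂)^(n−1) = 273×(6.62)^0.64 = 915 K; P₂ = P₁(V₁/V₂)^n = 7150 kPa.

7150 kPa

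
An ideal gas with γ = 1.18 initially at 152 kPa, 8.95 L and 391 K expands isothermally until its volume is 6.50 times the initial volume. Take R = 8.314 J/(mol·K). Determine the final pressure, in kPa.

Isothermal: T stays 391 K; PV = const ⇒ V₂ = 58.2 L, P₂ = 23.4 kPa.

23.4 kPa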